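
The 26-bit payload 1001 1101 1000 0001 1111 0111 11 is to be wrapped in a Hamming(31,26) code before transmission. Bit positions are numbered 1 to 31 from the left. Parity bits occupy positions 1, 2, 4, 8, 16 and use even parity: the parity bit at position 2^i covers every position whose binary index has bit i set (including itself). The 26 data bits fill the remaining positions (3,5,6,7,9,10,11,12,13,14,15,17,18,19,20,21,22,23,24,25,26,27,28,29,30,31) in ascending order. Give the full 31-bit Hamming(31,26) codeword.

0010001111011000000011111011111

Place data bits at non-power-of-two positions: b3=1, b5=0, b6=0, b7=1, b9=1, b10=1, b11=0, b12=1, b13=1, b14=0, b15=0, b17=0, b18=0, b19=0, b20=0, b21=1, b22=1, b23=1, b24=1, b25=1, b26=0, b27=1, b28=1, b29=1, b30=1, b31=1.
p1 = XOR of data positions {3,5,7,9,11,13,15,17,19,21,23,25,27,29,31} = 1⊕0⊕1⊕1⊕0⊕1⊕0⊕0⊕0⊕1⊕1⊕1⊕1⊕1⊕1 = 0
p2 = XOR of data positions {3,6,7,10,11,14,15,18,19,22,23,26,27,30,31} = 1⊕0⊕1⊕1⊕0⊕0⊕0⊕0⊕0⊕1⊕1⊕0⊕1⊕1⊕1 = 0
p4 = XOR of data positions {5,6,7,12,13,14,15,20,21,22,23,28,29,30,31} = 0⊕0⊕1⊕1⊕1⊕0⊕0⊕0⊕1⊕1⊕1⊕1⊕1⊕1⊕1 = 0
p8 = XOR of data positions {9,10,11,12,13,14,15,24,25,26,27,28,29,30,31} = 1⊕1⊕0⊕1⊕1⊕0⊕0⊕1⊕1⊕0⊕1⊕1⊕1⊕1⊕1 = 1
p16 = XOR of data positions {17,18,19,20,21,22,23,24,25,26,27,28,29,30,31} = 0⊕0⊕0⊕0⊕1⊕1⊕1⊕1⊕1⊕0⊕1⊕1⊕1⊕1⊕1 = 0
Codeword b1..b31 = 0010001111011000000011111011111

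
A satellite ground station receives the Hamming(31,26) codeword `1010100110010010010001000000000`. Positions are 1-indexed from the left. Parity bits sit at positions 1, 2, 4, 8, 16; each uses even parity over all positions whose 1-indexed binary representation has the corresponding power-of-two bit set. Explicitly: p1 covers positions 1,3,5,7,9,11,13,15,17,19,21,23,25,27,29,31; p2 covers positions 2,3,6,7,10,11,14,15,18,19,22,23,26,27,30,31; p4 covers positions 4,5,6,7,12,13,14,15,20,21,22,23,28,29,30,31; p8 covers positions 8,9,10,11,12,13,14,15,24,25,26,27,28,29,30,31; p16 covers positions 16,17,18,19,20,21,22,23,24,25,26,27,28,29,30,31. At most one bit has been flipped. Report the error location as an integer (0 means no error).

s1: b1⊕b3⊕b5⊕b7⊕b9⊕b11⊕b13⊕b15⊕b17⊕b19⊕b21⊕b23⊕b25⊕b27⊕b29⊕b31 = 1⊕1⊕1⊕0⊕1⊕0⊕0⊕1⊕0⊕0⊕0⊕0⊕0⊕0⊕0⊕0 = 1
s2: b2⊕b3⊕b6⊕b7⊕b10⊕b11⊕b14⊕b15⊕b18⊕b19⊕b22⊕b23⊕b26⊕b27⊕b30⊕b31 = 0⊕1⊕0⊕0⊕0⊕0⊕0⊕1⊕1⊕0⊕1⊕0⊕0⊕0⊕0⊕0 = 0
s4: b4⊕b5⊕b6⊕b7⊕b12⊕b13⊕b14⊕b15⊕b20⊕b21⊕b22⊕b23⊕b28⊕b29⊕b30⊕b31 = 0⊕1⊕0⊕0⊕1⊕0⊕0⊕1⊕0⊕0⊕1⊕0⊕0⊕0⊕0⊕0 = 0
s8: b8⊕b9⊕b10⊕b11⊕b12⊕b13⊕b14⊕b15⊕b24⊕b25⊕b26⊕b27⊕b28⊕b29⊕b30⊕b31 = 1⊕1⊕0⊕0⊕1⊕0⊕0⊕1⊕0⊕0⊕0⊕0⊕0⊕0⊕0⊕0 = 0
s16: b16⊕b17⊕b18⊕b19⊕b20⊕b21⊕b22⊕b23⊕b24⊕b25⊕b26⊕b27⊕b28⊕b29⊕b30⊕b31 = 0⊕0⊕1⊕0⊕0⊕0⊕1⊕0⊕0⊕0⊕0⊕0⊕0⊕0⊕0⊕0 = 0
Syndrome (s16...s1) = 00001 → position 1.

1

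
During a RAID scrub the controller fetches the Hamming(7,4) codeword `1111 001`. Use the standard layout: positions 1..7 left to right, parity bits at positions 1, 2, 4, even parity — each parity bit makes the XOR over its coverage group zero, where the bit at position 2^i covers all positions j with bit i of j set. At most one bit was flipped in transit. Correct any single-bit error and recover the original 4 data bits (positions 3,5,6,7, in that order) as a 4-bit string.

s1: b1⊕b3⊕b5⊕b7 = 1⊕1⊕0⊕1 = 1
s2: b2⊕b3⊕b6⊕b7 = 1⊕1⊕0⊕1 = 1
s4: b4⊕b5⊕b6⊕b7 = 1⊕0⊕0⊕1 = 0
Syndrome (s4...s1) = 011 → position 3.
Flip bit 3: corrected codeword = 1101001
Data bits at positions 3,5,6,7: 0001

0001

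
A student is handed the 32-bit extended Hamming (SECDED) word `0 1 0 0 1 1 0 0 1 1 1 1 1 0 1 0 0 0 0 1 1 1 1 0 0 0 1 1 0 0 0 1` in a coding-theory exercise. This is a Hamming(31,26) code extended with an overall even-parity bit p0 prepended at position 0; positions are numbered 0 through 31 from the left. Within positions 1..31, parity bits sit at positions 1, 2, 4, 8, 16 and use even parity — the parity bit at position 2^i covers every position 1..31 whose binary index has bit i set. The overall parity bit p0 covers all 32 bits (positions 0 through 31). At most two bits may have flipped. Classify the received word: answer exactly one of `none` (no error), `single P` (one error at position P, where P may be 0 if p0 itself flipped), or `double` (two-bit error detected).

s1: b1⊕b3⊕b5⊕b7⊕b9⊕b11⊕b13⊕b15⊕b17⊕b19⊕b21⊕b23⊕b25⊕b27⊕b29⊕b31 = 1⊕0⊕1⊕0⊕1⊕1⊕0⊕0⊕0⊕1⊕1⊕0⊕0⊕1⊕0⊕1 = 0
s2: b2⊕b3⊕b6⊕b7⊕b10⊕b11⊕b14⊕b15⊕b18⊕b19⊕b22⊕b23⊕b26⊕b27⊕b30⊕b31 = 0⊕0⊕0⊕0⊕1⊕1⊕1⊕0⊕0⊕1⊕1⊕0⊕1⊕1⊕0⊕1 = 0
s4: b4⊕b5⊕b6⊕b7⊕b12⊕b13⊕b14⊕b15⊕b20⊕b21⊕b22⊕b23⊕b28⊕b29⊕b30⊕b31 = 1⊕1⊕0⊕0⊕1⊕0⊕1⊕0⊕1⊕1⊕1⊕0⊕0⊕0⊕0⊕1 = 0
s8: b8⊕b9⊕b10⊕b11⊕b12⊕b13⊕b14⊕b15⊕b24⊕b25⊕b26⊕b27⊕b28⊕b29⊕b30⊕b31 = 1⊕1⊕1⊕1⊕1⊕0⊕1⊕0⊕0⊕0⊕1⊕1⊕0⊕0⊕0⊕1 = 1
s16: b16⊕b17⊕b18⊕b19⊕b20⊕b21⊕b22⊕b23⊕b24⊕b25⊕b26⊕b27⊕b28⊕b29⊕b30⊕b31 = 0⊕0⊕0⊕1⊕1⊕1⊕1⊕0⊕0⊕0⊕1⊕1⊕0⊕0⊕0⊕1 = 1
Syndrome (s16...s1) = 11000 → position 24.
Overall parity (XOR of all 32 bits, including p0): 0⊕1⊕0⊕0⊕1⊕1⊕0⊕0⊕1⊕1⊕1⊕1⊕1⊕0⊕1⊕0⊕0⊕0⊕0⊕1⊕1⊕1⊕1⊕0⊕0⊕0⊕1⊕1⊕0⊕0⊕0⊕1 = 0
Overall=0, syndrome position=24 → double-bit error detected (uncorrectable).

double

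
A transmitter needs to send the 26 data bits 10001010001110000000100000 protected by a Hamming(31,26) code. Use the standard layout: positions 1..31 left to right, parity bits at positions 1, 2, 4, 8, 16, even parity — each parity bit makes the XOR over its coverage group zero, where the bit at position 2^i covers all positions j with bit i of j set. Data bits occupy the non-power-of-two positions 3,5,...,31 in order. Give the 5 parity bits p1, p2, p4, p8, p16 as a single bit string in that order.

11101

Place data bits at non-power-of-two positions: b3=1, b5=0, b6=0, b7=0, b9=1, b10=0, b11=1, b12=0, b13=0, b14=0, b15=1, b17=1, b18=1, b19=0, b20=0, b21=0, b22=0, b23=0, b24=0, b25=0, b26=1, b27=0, b28=0, b29=0, b30=0, b31=0.
p1 = XOR of data positions {3,5,7,9,11,13,15,17,19,21,23,25,27,29,31} = 1⊕0⊕0⊕1⊕1⊕0⊕1⊕1⊕0⊕0⊕0⊕0⊕0⊕0⊕0 = 1
p2 = XOR of data positions {3,6,7,10,11,14,15,18,19,22,23,26,27,30,31} = 1⊕0⊕0⊕0⊕1⊕0⊕1⊕1⊕0⊕0⊕0⊕1⊕0⊕0⊕0 = 1
p4 = XOR of data positions {5,6,7,12,13,14,15,20,21,22,23,28,29,30,31} = 0⊕0⊕0⊕0⊕0⊕0⊕1⊕0⊕0⊕0⊕0⊕0⊕0⊕0⊕0 = 1
p8 = XOR of data positions {9,10,11,12,13,14,15,24,25,26,27,28,29,30,31} = 1⊕0⊕1⊕0⊕0⊕0⊕1⊕0⊕0⊕1⊕0⊕0⊕0⊕0⊕0 = 0
p16 = XOR of data positions {17,18,19,20,21,22,23,24,25,26,27,28,29,30,31} = 1⊕1⊕0⊕0⊕0⊕0⊕0⊕0⊕0⊕1⊕0⊕0⊕0⊕0⊕0 = 1
Parity bits p1,p2,p4,p8,p16 = 11101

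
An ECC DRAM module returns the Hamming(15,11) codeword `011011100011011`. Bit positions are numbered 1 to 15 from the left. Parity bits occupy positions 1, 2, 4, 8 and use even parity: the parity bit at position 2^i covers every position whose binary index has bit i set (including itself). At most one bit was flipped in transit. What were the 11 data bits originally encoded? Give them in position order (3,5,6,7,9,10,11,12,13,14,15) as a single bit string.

s1: b1⊕b3⊕b5⊕b7⊕b9⊕b11⊕b13⊕b15 = 0⊕1⊕1⊕1⊕0⊕1⊕0⊕1 = 1
s2: b2⊕b3⊕b6⊕b7⊕b10⊕b11⊕b14⊕b15 = 1⊕1⊕1⊕1⊕0⊕1⊕1⊕1 = 1
s4: b4⊕b5⊕b6⊕b7⊕b12⊕b13⊕b14⊕b15 = 0⊕1⊕1⊕1⊕1⊕0⊕1⊕1 = 0
s8: b8⊕b9⊕b10⊕b11⊕b12⊕b13⊕b14⊕b15 = 0⊕0⊕0⊕1⊕1⊕0⊕1⊕1 = 0
Syndrome (s8...s1) = 0011 → position 3.
Flip bit 3: corrected codeword = 010011100011011
Data bits at positions 3,5,6,7,9,10,11,12,13,14,15: 01110011011

01110011011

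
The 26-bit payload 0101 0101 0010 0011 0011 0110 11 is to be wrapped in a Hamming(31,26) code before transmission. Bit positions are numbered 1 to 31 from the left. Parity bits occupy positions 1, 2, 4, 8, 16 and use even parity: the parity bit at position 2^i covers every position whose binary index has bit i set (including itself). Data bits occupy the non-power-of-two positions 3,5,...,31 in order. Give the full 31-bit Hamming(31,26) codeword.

Place data bits at non-power-of-two positions: b3=0, b5=1, b6=0, b7=1, b9=0, b10=1, b11=0, b12=1, b13=0, b14=0, b15=1, b17=0, b18=0, b19=0, b20=1, b21=1, b22=0, b23=0, b24=1, b25=1, b26=0, b27=1, b28=1, b29=0, b30=1, b31=1.
p1 = XOR of data positions {3,5,7,9,11,13,15,17,19,21,23,25,27,29,31} = 0⊕1⊕1⊕0⊕0⊕0⊕1⊕0⊕0⊕1⊕0⊕1⊕1⊕0⊕1 = 1
p2 = XOR of data positions {3,6,7,10,11,14,15,18,19,22,23,26,27,30,31} = 0⊕0⊕1⊕1⊕0⊕0⊕1⊕0⊕0⊕0⊕0⊕0⊕1⊕1⊕1 = 0
p4 = XOR of data positions {5,6,7,12,13,14,15,20,21,22,23,28,29,30,31} = 1⊕0⊕1⊕1⊕0⊕0⊕1⊕1⊕1⊕0⊕0⊕1⊕0⊕1⊕1 = 1
p8 = XOR of data positions {9,10,11,12,13,14,15,24,25,26,27,28,29,30,31} = 0⊕1⊕0⊕1⊕0⊕0⊕1⊕1⊕1⊕0⊕1⊕1⊕0⊕1⊕1 = 1
p16 = XOR of data positions {17,18,19,20,21,22,23,24,25,26,27,28,29,30,31} = 0⊕0⊕0⊕1⊕1⊕0⊕0⊕1⊕1⊕0⊕1⊕1⊕0⊕1⊕1 = 0
Codeword b1..b31 = 1001101101010010000110011011011

1001101101010010000110011011011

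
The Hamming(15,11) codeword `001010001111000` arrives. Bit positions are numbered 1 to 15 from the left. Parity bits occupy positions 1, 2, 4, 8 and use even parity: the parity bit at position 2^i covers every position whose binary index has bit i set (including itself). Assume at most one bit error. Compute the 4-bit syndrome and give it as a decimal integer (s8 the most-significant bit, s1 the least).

2

s1: b1⊕b3⊕b5⊕b7⊕b9⊕b11⊕b13⊕b15 = 0⊕1⊕1⊕0⊕1⊕1⊕0⊕0 = 0
s2: b2⊕b3⊕b6⊕b7⊕b10⊕b11⊕b14⊕b15 = 0⊕1⊕0⊕0⊕1⊕1⊕0⊕0 = 1
s4: b4⊕b5⊕b6⊕b7⊕b12⊕b13⊕b14⊕b15 = 0⊕1⊕0⊕0⊕1⊕0⊕0⊕0 = 0
s8: b8⊕b9⊕b10⊕b11⊕b12⊕b13⊕b14⊕b15 = 0⊕1⊕1⊕1⊕1⊕0⊕0⊕0 = 0
Syndrome (s8...s1) = 0010 → position 2.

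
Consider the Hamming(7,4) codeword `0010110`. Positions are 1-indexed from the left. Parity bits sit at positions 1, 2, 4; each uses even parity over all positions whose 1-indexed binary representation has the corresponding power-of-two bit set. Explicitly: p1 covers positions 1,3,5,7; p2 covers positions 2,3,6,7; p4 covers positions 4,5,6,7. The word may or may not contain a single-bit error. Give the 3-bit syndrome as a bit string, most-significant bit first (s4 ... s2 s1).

000

s1: b1⊕b3⊕b5⊕b7 = 0⊕1⊕1⊕0 = 0
s2: b2⊕b3⊕b6⊕b7 = 0⊕1⊕1⊕0 = 0
s4: b4⊕b5⊕b6⊕b7 = 0⊕1⊕1⊕0 = 0
Syndrome (s4...s1) = 000 → position 0 (no error).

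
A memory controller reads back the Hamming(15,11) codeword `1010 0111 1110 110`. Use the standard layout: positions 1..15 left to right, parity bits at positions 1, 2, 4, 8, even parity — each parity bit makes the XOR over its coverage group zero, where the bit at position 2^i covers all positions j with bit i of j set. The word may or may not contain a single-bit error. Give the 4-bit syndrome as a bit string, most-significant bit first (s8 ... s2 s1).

0000

s1: b1⊕b3⊕b5⊕b7⊕b9⊕b11⊕b13⊕b15 = 1⊕1⊕0⊕1⊕1⊕1⊕1⊕0 = 0
s2: b2⊕b3⊕b6⊕b7⊕b10⊕b11⊕b14⊕b15 = 0⊕1⊕1⊕1⊕1⊕1⊕1⊕0 = 0
s4: b4⊕b5⊕b6⊕b7⊕b12⊕b13⊕b14⊕b15 = 0⊕0⊕1⊕1⊕0⊕1⊕1⊕0 = 0
s8: b8⊕b9⊕b10⊕b11⊕b12⊕b13⊕b14⊕b15 = 1⊕1⊕1⊕1⊕0⊕1⊕1⊕0 = 0
Syndrome (s8...s1) = 0000 → position 0 (no error).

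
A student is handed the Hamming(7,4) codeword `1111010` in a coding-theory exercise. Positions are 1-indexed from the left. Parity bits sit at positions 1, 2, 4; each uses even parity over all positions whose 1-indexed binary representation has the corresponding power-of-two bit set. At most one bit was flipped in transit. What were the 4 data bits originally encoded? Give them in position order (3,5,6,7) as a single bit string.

s1: b1⊕b3⊕b5⊕b7 = 1⊕1⊕0⊕0 = 0
s2: b2⊕b3⊕b6⊕b7 = 1⊕1⊕1⊕0 = 1
s4: b4⊕b5⊕b6⊕b7 = 1⊕0⊕1⊕0 = 0
Syndrome (s4...s1) = 010 → position 2.
Flip bit 2: corrected codeword = 1011010
Data bits at positions 3,5,6,7: 1010

1010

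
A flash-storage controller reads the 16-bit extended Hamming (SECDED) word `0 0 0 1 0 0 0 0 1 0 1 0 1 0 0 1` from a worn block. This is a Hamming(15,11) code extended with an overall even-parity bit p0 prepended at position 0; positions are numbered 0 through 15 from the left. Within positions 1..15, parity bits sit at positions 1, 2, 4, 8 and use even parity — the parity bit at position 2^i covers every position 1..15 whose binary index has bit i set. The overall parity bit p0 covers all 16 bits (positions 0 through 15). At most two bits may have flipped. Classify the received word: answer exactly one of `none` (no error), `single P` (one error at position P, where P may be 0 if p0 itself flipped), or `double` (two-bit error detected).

s1: b1⊕b3⊕b5⊕b7⊕b9⊕b11⊕b13⊕b15 = 0⊕1⊕0⊕0⊕0⊕0⊕0⊕1 = 0
s2: b2⊕b3⊕b6⊕b7⊕b10⊕b11⊕b14⊕b15 = 0⊕1⊕0⊕0⊕1⊕0⊕0⊕1 = 1
s4: b4⊕b5⊕b6⊕b7⊕b12⊕b13⊕b14⊕b15 = 0⊕0⊕0⊕0⊕1⊕0⊕0⊕1 = 0
s8: b8⊕b9⊕b10⊕b11⊕b12⊕b13⊕b14⊕b15 = 1⊕0⊕1⊕0⊕1⊕0⊕0⊕1 = 0
Syndrome (s8...s1) = 0010 → position 2.
Overall parity (XOR of all 16 bits, including p0): 0⊕0⊕0⊕1⊕0⊕0⊕0⊕0⊕1⊕0⊕1⊕0⊕1⊕0⊕0⊕1 = 1
Overall=1, syndrome position=2 → single-bit error at position 2.

single 2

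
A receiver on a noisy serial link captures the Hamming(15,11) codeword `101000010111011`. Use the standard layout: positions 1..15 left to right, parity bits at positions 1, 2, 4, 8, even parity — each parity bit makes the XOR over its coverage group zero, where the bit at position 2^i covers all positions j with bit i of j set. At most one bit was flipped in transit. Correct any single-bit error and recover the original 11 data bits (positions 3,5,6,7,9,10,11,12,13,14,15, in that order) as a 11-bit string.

s1: b1⊕b3⊕b5⊕b7⊕b9⊕b11⊕b13⊕b15 = 1⊕1⊕0⊕0⊕0⊕1⊕0⊕1 = 0
s2: b2⊕b3⊕b6⊕b7⊕b10⊕b11⊕b14⊕b15 = 0⊕1⊕0⊕0⊕1⊕1⊕1⊕1 = 1
s4: b4⊕b5⊕b6⊕b7⊕b12⊕b13⊕b14⊕b15 = 0⊕0⊕0⊕0⊕1⊕0⊕1⊕1 = 1
s8: b8⊕b9⊕b10⊕b11⊕b12⊕b13⊕b14⊕b15 = 1⊕0⊕1⊕1⊕1⊕0⊕1⊕1 = 0
Syndrome (s8...s1) = 0110 → position 6.
Flip bit 6: corrected codeword = 101001010111011
Data bits at positions 3,5,6,7,9,10,11,12,13,14,15: 10100111011

10100111011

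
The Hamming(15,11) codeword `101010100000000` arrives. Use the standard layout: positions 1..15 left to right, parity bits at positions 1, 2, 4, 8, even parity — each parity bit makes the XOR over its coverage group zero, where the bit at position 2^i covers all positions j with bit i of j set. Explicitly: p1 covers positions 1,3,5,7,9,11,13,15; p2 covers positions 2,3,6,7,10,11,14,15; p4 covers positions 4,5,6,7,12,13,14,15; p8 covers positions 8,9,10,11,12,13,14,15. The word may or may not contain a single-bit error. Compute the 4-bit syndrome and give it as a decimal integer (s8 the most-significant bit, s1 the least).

0

s1: b1⊕b3⊕b5⊕b7⊕b9⊕b11⊕b13⊕b15 = 1⊕1⊕1⊕1⊕0⊕0⊕0⊕0 = 0
s2: b2⊕b3⊕b6⊕b7⊕b10⊕b11⊕b14⊕b15 = 0⊕1⊕0⊕1⊕0⊕0⊕0⊕0 = 0
s4: b4⊕b5⊕b6⊕b7⊕b12⊕b13⊕b14⊕b15 = 0⊕1⊕0⊕1⊕0⊕0⊕0⊕0 = 0
s8: b8⊕b9⊕b10⊕b11⊕b12⊕b13⊕b14⊕b15 = 0⊕0⊕0⊕0⊕0⊕0⊕0⊕0 = 0
Syndrome (s8...s1) = 0000 → position 0 (no error).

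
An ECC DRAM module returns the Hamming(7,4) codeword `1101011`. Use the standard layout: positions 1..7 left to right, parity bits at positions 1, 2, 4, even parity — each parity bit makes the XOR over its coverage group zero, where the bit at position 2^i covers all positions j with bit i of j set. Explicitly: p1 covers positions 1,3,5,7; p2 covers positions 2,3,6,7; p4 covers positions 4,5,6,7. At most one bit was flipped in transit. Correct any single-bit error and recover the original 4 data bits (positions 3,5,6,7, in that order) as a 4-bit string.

0001

s1: b1⊕b3⊕b5⊕b7 = 1⊕0⊕0⊕1 = 0
s2: b2⊕b3⊕b6⊕b7 = 1⊕0⊕1⊕1 = 1
s4: b4⊕b5⊕b6⊕b7 = 1⊕0⊕1⊕1 = 1
Syndrome (s4...s1) = 110 → position 6.
Flip bit 6: corrected codeword = 1101001
Data bits at positions 3,5,6,7: 0001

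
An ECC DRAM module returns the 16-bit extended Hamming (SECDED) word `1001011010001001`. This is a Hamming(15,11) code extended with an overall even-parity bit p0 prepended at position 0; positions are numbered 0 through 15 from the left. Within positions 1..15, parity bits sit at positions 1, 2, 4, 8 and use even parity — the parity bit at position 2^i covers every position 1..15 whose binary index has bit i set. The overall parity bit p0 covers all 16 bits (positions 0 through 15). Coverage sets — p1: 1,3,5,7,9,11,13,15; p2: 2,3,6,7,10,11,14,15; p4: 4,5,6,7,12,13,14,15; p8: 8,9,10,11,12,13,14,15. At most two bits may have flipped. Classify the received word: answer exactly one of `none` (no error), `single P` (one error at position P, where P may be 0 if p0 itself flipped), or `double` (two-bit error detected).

s1: b1⊕b3⊕b5⊕b7⊕b9⊕b11⊕b13⊕b15 = 0⊕1⊕1⊕0⊕0⊕0⊕0⊕1 = 1
s2: b2⊕b3⊕b6⊕b7⊕b10⊕b11⊕b14⊕b15 = 0⊕1⊕1⊕0⊕0⊕0⊕0⊕1 = 1
s4: b4⊕b5⊕b6⊕b7⊕b12⊕b13⊕b14⊕b15 = 0⊕1⊕1⊕0⊕1⊕0⊕0⊕1 = 0
s8: b8⊕b9⊕b10⊕b11⊕b12⊕b13⊕b14⊕b15 = 1⊕0⊕0⊕0⊕1⊕0⊕0⊕1 = 1
Syndrome (s8...s1) = 1011 → position 11.
Overall parity (XOR of all 16 bits, including p0): 1⊕0⊕0⊕1⊕0⊕1⊕1⊕0⊕1⊕0⊕0⊕0⊕1⊕0⊕0⊕1 = 1
Overall=1, syndrome position=11 → single-bit error at position 11.

single 11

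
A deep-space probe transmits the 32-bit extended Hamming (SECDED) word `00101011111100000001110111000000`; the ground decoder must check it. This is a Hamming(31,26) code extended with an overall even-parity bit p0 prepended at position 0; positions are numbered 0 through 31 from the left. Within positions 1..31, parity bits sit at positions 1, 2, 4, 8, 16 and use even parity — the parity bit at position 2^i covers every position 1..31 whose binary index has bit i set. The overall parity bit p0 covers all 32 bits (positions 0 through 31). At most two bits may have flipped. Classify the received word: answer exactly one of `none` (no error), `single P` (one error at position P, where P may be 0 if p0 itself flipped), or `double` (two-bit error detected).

s1: b1⊕b3⊕b5⊕b7⊕b9⊕b11⊕b13⊕b15⊕b17⊕b19⊕b21⊕b23⊕b25⊕b27⊕b29⊕b31 = 0⊕0⊕0⊕1⊕1⊕1⊕0⊕0⊕0⊕1⊕1⊕1⊕1⊕0⊕0⊕0 = 1
s2: b2⊕b3⊕b6⊕b7⊕b10⊕b11⊕b14⊕b15⊕b18⊕b19⊕b22⊕b23⊕b26⊕b27⊕b30⊕b31 = 1⊕0⊕1⊕1⊕1⊕1⊕0⊕0⊕0⊕1⊕0⊕1⊕0⊕0⊕0⊕0 = 1
s4: b4⊕b5⊕b6⊕b7⊕b12⊕b13⊕b14⊕b15⊕b20⊕b21⊕b22⊕b23⊕b28⊕b29⊕b30⊕b31 = 1⊕0⊕1⊕1⊕0⊕0⊕0⊕0⊕1⊕1⊕0⊕1⊕0⊕0⊕0⊕0 = 0
s8: b8⊕b9⊕b10⊕b11⊕b12⊕b13⊕b14⊕b15⊕b24⊕b25⊕b26⊕b27⊕b28⊕b29⊕b30⊕b31 = 1⊕1⊕1⊕1⊕0⊕0⊕0⊕0⊕1⊕1⊕0⊕0⊕0⊕0⊕0⊕0 = 0
s16: b16⊕b17⊕b18⊕b19⊕b20⊕b21⊕b22⊕b23⊕b24⊕b25⊕b26⊕b27⊕b28⊕b29⊕b30⊕b31 = 0⊕0⊕0⊕1⊕1⊕1⊕0⊕1⊕1⊕1⊕0⊕0⊕0⊕0⊕0⊕0 = 0
Syndrome (s16...s1) = 00011 → position 3.
Overall parity (XOR of all 32 bits, including p0): 0⊕0⊕1⊕0⊕1⊕0⊕1⊕1⊕1⊕1⊕1⊕1⊕0⊕0⊕0⊕0⊕0⊕0⊕0⊕1⊕1⊕1⊕0⊕1⊕1⊕1⊕0⊕0⊕0⊕0⊕0⊕0 = 0
Overall=0, syndrome position=3 → double-bit error detected (uncorrectable).

double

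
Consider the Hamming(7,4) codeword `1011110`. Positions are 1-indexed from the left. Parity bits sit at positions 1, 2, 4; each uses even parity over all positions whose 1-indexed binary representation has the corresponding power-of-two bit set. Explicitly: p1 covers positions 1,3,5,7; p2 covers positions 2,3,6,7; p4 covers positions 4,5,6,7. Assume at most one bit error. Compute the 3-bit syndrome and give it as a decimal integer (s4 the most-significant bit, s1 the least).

s1: b1⊕b3⊕b5⊕b7 = 1⊕1⊕1⊕0 = 1
s2: b2⊕b3⊕b6⊕b7 = 0⊕1⊕1⊕0 = 0
s4: b4⊕b5⊕b6⊕b7 = 1⊕1⊕1⊕0 = 1
Syndrome (s4...s1) = 101 → position 5.

5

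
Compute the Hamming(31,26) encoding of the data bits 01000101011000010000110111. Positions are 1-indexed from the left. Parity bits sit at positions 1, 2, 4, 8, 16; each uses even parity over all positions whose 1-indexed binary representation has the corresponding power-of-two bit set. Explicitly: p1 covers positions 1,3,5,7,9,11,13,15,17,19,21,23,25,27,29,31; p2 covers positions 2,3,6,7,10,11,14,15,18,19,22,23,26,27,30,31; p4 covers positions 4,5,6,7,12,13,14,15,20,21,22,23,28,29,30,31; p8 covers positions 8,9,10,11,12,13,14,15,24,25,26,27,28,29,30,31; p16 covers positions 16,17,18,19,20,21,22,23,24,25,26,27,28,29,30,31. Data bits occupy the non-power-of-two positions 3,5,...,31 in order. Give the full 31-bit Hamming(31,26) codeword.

0100100101010110000010000110111

Place data bits at non-power-of-two positions: b3=0, b5=1, b6=0, b7=0, b9=0, b10=1, b11=0, b12=1, b13=0, b14=1, b15=1, b17=0, b18=0, b19=0, b20=0, b21=1, b22=0, b23=0, b24=0, b25=0, b26=1, b27=1, b28=0, b29=1, b30=1, b31=1.
p1 = XOR of data positions {3,5,7,9,11,13,15,17,19,21,23,25,27,29,31} = 0⊕1⊕0⊕0⊕0⊕0⊕1⊕0⊕0⊕1⊕0⊕0⊕1⊕1⊕1 = 0
p2 = XOR of data positions {3,6,7,10,11,14,15,18,19,22,23,26,27,30,31} = 0⊕0⊕0⊕1⊕0⊕1⊕1⊕0⊕0⊕0⊕0⊕1⊕1⊕1⊕1 = 1
p4 = XOR of data positions {5,6,7,12,13,14,15,20,21,22,23,28,29,30,31} = 1⊕0⊕0⊕1⊕0⊕1⊕1⊕0⊕1⊕0⊕0⊕0⊕1⊕1⊕1 = 0
p8 = XOR of data positions {9,10,11,12,13,14,15,24,25,26,27,28,29,30,31} = 0⊕1⊕0⊕1⊕0⊕1⊕1⊕0⊕0⊕1⊕1⊕0⊕1⊕1⊕1 = 1
p16 = XOR of data positions {17,18,19,20,21,22,23,24,25,26,27,28,29,30,31} = 0⊕0⊕0⊕0⊕1⊕0⊕0⊕0⊕0⊕1⊕1⊕0⊕1⊕1⊕1 = 0
Codeword b1..b31 = 0100100101010110000010000110111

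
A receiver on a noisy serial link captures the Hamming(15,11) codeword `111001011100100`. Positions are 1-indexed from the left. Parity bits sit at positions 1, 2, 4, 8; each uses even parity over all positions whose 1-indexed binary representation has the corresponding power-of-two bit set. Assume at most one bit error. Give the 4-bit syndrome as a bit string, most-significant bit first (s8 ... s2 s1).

s1: b1⊕b3⊕b5⊕b7⊕b9⊕b11⊕b13⊕b15 = 1⊕1⊕0⊕0⊕1⊕0⊕1⊕0 = 0
s2: b2⊕b3⊕b6⊕b7⊕b10⊕b11⊕b14⊕b15 = 1⊕1⊕1⊕0⊕1⊕0⊕0⊕0 = 0
s4: b4⊕b5⊕b6⊕b7⊕b12⊕b13⊕b14⊕b15 = 0⊕0⊕1⊕0⊕0⊕1⊕0⊕0 = 0
s8: b8⊕b9⊕b10⊕b11⊕b12⊕b13⊕b14⊕b15 = 1⊕1⊕1⊕0⊕0⊕1⊕0⊕0 = 0
Syndrome (s8...s1) = 0000 → position 0 (no error).

0000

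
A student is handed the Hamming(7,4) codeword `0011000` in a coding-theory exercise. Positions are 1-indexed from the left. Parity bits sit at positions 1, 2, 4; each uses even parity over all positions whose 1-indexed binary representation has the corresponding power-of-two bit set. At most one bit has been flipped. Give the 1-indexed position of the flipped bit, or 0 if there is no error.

7

s1: b1⊕b3⊕b5⊕b7 = 0⊕1⊕0⊕0 = 1
s2: b2⊕b3⊕b6⊕b7 = 0⊕1⊕0⊕0 = 1
s4: b4⊕b5⊕b6⊕b7 = 1⊕0⊕0⊕0 = 1
Syndrome (s4...s1) = 111 → position 7.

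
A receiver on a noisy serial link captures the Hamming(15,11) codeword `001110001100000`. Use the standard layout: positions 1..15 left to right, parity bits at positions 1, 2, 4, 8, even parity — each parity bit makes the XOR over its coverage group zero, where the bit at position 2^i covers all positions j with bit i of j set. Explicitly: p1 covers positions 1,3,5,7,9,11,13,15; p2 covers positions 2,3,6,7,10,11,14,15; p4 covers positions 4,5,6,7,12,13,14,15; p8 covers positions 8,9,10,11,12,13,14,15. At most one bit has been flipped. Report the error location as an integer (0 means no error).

1

s1: b1⊕b3⊕b5⊕b7⊕b9⊕b11⊕b13⊕b15 = 0⊕1⊕1⊕0⊕1⊕0⊕0⊕0 = 1
s2: b2⊕b3⊕b6⊕b7⊕b10⊕b11⊕b14⊕b15 = 0⊕1⊕0⊕0⊕1⊕0⊕0⊕0 = 0
s4: b4⊕b5⊕b6⊕b7⊕b12⊕b13⊕b14⊕b15 = 1⊕1⊕0⊕0⊕0⊕0⊕0⊕0 = 0
s8: b8⊕b9⊕b10⊕b11⊕b12⊕b13⊕b14⊕b15 = 0⊕1⊕1⊕0⊕0⊕0⊕0⊕0 = 0
Syndrome (s8...s1) = 0001 → position 1.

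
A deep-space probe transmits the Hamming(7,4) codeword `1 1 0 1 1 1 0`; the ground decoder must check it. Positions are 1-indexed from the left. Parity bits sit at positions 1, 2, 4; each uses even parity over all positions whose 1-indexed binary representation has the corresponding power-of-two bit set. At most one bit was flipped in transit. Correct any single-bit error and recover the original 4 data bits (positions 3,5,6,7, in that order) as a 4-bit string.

0110

s1: b1⊕b3⊕b5⊕b7 = 1⊕0⊕1⊕0 = 0
s2: b2⊕b3⊕b6⊕b7 = 1⊕0⊕1⊕0 = 0
s4: b4⊕b5⊕b6⊕b7 = 1⊕1⊕1⊕0 = 1
Syndrome (s4...s1) = 100 → position 4.
Flip bit 4: corrected codeword = 1100110
Data bits at positions 3,5,6,7: 0110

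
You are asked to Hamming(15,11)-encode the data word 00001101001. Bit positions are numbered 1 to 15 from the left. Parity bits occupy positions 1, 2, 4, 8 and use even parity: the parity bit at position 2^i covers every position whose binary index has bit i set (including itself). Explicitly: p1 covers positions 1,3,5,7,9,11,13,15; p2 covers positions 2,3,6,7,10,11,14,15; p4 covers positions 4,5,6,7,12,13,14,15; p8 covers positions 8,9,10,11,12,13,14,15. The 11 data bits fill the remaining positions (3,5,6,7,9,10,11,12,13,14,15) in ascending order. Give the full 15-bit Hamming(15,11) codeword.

000000001101001

Place data bits at non-power-of-two positions: b3=0, b5=0, b6=0, b7=0, b9=1, b10=1, b11=0, b12=1, b13=0, b14=0, b15=1.
p1 = XOR of data positions {3,5,7,9,11,13,15} = 0⊕0⊕0⊕1⊕0⊕0⊕1 = 0
p2 = XOR of data positions {3,6,7,10,11,14,15} = 0⊕0⊕0⊕1⊕0⊕0⊕1 = 0
p4 = XOR of data positions {5,6,7,12,13,14,15} = 0⊕0⊕0⊕1⊕0⊕0⊕1 = 0
p8 = XOR of data positions {9,10,11,12,13,14,15} = 1⊕1⊕0⊕1⊕0⊕0⊕1 = 0
Codeword b1..b15 = 000000001101001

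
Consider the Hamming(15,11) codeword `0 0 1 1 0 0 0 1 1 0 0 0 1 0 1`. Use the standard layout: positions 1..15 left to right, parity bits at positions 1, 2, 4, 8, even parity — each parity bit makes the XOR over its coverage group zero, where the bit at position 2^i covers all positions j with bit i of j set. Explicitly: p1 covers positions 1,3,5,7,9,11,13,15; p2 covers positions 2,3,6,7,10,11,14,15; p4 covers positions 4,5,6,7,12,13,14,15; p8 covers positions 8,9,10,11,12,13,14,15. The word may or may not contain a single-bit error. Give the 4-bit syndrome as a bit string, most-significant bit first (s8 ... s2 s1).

s1: b1⊕b3⊕b5⊕b7⊕b9⊕b11⊕b13⊕b15 = 0⊕1⊕0⊕0⊕1⊕0⊕1⊕1 = 0
s2: b2⊕b3⊕b6⊕b7⊕b10⊕b11⊕b14⊕b15 = 0⊕1⊕0⊕0⊕0⊕0⊕0⊕1 = 0
s4: b4⊕b5⊕b6⊕b7⊕b12⊕b13⊕b14⊕b15 = 1⊕0⊕0⊕0⊕0⊕1⊕0⊕1 = 1
s8: b8⊕b9⊕b10⊕b11⊕b12⊕b13⊕b14⊕b15 = 1⊕1⊕0⊕0⊕0⊕1⊕0⊕1 = 0
Syndrome (s8...s1) = 0100 → position 4.

0100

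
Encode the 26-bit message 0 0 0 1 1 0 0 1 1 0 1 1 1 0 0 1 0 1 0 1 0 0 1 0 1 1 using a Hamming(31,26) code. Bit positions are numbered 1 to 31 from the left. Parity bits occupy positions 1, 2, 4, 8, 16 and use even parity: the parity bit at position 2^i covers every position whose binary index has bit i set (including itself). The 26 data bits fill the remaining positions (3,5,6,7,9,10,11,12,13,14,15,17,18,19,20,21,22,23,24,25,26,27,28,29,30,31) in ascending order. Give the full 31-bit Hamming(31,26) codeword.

Place data bits at non-power-of-two positions: b3=0, b5=0, b6=0, b7=1, b9=1, b10=0, b11=0, b12=1, b13=1, b14=0, b15=1, b17=1, b18=1, b19=0, b20=0, b21=1, b22=0, b23=1, b24=0, b25=1, b26=0, b27=0, b28=1, b29=0, b30=1, b31=1.
p1 = XOR of data positions {3,5,7,9,11,13,15,17,19,21,23,25,27,29,31} = 0⊕0⊕1⊕1⊕0⊕1⊕1⊕1⊕0⊕1⊕1⊕1⊕0⊕0⊕1 = 1
p2 = XOR of data positions {3,6,7,10,11,14,15,18,19,22,23,26,27,30,31} = 0⊕0⊕1⊕0⊕0⊕0⊕1⊕1⊕0⊕0⊕1⊕0⊕0⊕1⊕1 = 0
p4 = XOR of data positions {5,6,7,12,13,14,15,20,21,22,23,28,29,30,31} = 0⊕0⊕1⊕1⊕1⊕0⊕1⊕0⊕1⊕0⊕1⊕1⊕0⊕1⊕1 = 1
p8 = XOR of data positions {9,10,11,12,13,14,15,24,25,26,27,28,29,30,31} = 1⊕0⊕0⊕1⊕1⊕0⊕1⊕0⊕1⊕0⊕0⊕1⊕0⊕1⊕1 = 0
p16 = XOR of data positions {17,18,19,20,21,22,23,24,25,26,27,28,29,30,31} = 1⊕1⊕0⊕0⊕1⊕0⊕1⊕0⊕1⊕0⊕0⊕1⊕0⊕1⊕1 = 0
Codeword b1..b31 = 1001001010011010110010101001011

1001001010011010110010101001011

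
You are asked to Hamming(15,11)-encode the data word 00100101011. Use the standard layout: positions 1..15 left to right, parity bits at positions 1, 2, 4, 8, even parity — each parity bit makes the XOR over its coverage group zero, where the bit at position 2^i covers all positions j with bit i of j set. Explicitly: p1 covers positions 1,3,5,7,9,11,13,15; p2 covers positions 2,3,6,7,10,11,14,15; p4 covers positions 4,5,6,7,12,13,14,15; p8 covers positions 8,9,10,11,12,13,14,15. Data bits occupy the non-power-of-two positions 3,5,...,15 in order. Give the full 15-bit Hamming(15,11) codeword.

Place data bits at non-power-of-two positions: b3=0, b5=0, b6=1, b7=0, b9=0, b10=1, b11=0, b12=1, b13=0, b14=1, b15=1.
p1 = XOR of data positions {3,5,7,9,11,13,15} = 0⊕0⊕0⊕0⊕0⊕0⊕1 = 1
p2 = XOR of data positions {3,6,7,10,11,14,15} = 0⊕1⊕0⊕1⊕0⊕1⊕1 = 0
p4 = XOR of data positions {5,6,7,12,13,14,15} = 0⊕1⊕0⊕1⊕0⊕1⊕1 = 0
p8 = XOR of data positions {9,10,11,12,13,14,15} = 0⊕1⊕0⊕1⊕0⊕1⊕1 = 0
Codeword b1..b15 = 100001000101011

100001000101011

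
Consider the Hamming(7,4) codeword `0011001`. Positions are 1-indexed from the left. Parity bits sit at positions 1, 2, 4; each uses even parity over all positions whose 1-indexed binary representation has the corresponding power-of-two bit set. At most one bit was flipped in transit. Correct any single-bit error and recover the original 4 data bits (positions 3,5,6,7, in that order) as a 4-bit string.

s1: b1⊕b3⊕b5⊕b7 = 0⊕1⊕0⊕1 = 0
s2: b2⊕b3⊕b6⊕b7 = 0⊕1⊕0⊕1 = 0
s4: b4⊕b5⊕b6⊕b7 = 1⊕0⊕0⊕1 = 0
Syndrome (s4...s1) = 000 → position 0 (no error).
No correction needed.
Data bits at positions 3,5,6,7: 1001

1001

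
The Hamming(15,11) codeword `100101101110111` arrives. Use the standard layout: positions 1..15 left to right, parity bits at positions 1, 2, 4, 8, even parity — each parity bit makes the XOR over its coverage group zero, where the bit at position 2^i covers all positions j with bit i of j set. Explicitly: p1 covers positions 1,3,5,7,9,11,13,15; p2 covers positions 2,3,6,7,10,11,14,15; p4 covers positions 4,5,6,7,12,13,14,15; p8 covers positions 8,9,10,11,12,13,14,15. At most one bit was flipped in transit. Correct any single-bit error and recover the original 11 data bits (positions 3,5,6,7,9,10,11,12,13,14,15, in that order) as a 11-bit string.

00111110111

s1: b1⊕b3⊕b5⊕b7⊕b9⊕b11⊕b13⊕b15 = 1⊕0⊕0⊕1⊕1⊕1⊕1⊕1 = 0
s2: b2⊕b3⊕b6⊕b7⊕b10⊕b11⊕b14⊕b15 = 0⊕0⊕1⊕1⊕1⊕1⊕1⊕1 = 0
s4: b4⊕b5⊕b6⊕b7⊕b12⊕b13⊕b14⊕b15 = 1⊕0⊕1⊕1⊕0⊕1⊕1⊕1 = 0
s8: b8⊕b9⊕b10⊕b11⊕b12⊕b13⊕b14⊕b15 = 0⊕1⊕1⊕1⊕0⊕1⊕1⊕1 = 0
Syndrome (s8...s1) = 0000 → position 0 (no error).
No correction needed.
Data bits at positions 3,5,6,7,9,10,11,12,13,14,15: 00111110111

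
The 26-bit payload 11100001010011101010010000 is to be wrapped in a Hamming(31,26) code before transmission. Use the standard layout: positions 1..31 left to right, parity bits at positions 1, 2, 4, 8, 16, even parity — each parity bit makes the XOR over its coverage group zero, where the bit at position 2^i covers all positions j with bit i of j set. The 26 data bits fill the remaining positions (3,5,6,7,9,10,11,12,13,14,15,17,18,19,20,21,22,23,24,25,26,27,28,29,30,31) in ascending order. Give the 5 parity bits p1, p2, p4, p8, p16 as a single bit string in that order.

01000

Place data bits at non-power-of-two positions: b3=1, b5=1, b6=1, b7=0, b9=0, b10=0, b11=0, b12=1, b13=0, b14=1, b15=0, b17=0, b18=1, b19=1, b20=1, b21=0, b22=1, b23=0, b24=1, b25=0, b26=0, b27=1, b28=0, b29=0, b30=0, b31=0.
p1 = XOR of data positions {3,5,7,9,11,13,15,17,19,21,23,25,27,29,31} = 1⊕1⊕0⊕0⊕0⊕0⊕0⊕0⊕1⊕0⊕0⊕0⊕1⊕0⊕0 = 0
p2 = XOR of data positions {3,6,7,10,11,14,15,18,19,22,23,26,27,30,31} = 1⊕1⊕0⊕0⊕0⊕1⊕0⊕1⊕1⊕1⊕0⊕0⊕1⊕0⊕0 = 1
p4 = XOR of data positions {5,6,7,12,13,14,15,20,21,22,23,28,29,30,31} = 1⊕1⊕0⊕1⊕0⊕1⊕0⊕1⊕0⊕1⊕0⊕0⊕0⊕0⊕0 = 0
p8 = XOR of data positions {9,10,11,12,13,14,15,24,25,26,27,28,29,30,31} = 0⊕0⊕0⊕1⊕0⊕1⊕0⊕1⊕0⊕0⊕1⊕0⊕0⊕0⊕0 = 0
p16 = XOR of data positions {17,18,19,20,21,22,23,24,25,26,27,28,29,30,31} = 0⊕1⊕1⊕1⊕0⊕1⊕0⊕1⊕0⊕0⊕1⊕0⊕0⊕0⊕0 = 0
Parity bits p1,p2,p4,p8,p16 = 01000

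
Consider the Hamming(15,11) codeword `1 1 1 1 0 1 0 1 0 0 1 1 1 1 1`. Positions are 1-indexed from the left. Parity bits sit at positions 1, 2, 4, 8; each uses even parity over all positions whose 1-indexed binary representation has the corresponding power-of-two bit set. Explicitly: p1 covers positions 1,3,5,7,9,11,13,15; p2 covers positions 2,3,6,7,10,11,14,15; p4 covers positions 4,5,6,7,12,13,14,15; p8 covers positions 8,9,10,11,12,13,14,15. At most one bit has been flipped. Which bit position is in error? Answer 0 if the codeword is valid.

1

s1: b1⊕b3⊕b5⊕b7⊕b9⊕b11⊕b13⊕b15 = 1⊕1⊕0⊕0⊕0⊕1⊕1⊕1 = 1
s2: b2⊕b3⊕b6⊕b7⊕b10⊕b11⊕b14⊕b15 = 1⊕1⊕1⊕0⊕0⊕1⊕1⊕1 = 0
s4: b4⊕b5⊕b6⊕b7⊕b12⊕b13⊕b14⊕b15 = 1⊕0⊕1⊕0⊕1⊕1⊕1⊕1 = 0
s8: b8⊕b9⊕b10⊕b11⊕b12⊕b13⊕b14⊕b15 = 1⊕0⊕0⊕1⊕1⊕1⊕1⊕1 = 0
Syndrome (s8...s1) = 0001 → position 1.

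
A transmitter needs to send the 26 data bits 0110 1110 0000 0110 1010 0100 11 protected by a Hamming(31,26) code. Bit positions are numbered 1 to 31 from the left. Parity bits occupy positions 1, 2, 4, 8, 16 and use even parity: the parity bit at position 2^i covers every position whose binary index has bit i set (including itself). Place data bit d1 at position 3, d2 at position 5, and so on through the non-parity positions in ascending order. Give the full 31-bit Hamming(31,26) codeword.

Place data bits at non-power-of-two positions: b3=0, b5=1, b6=1, b7=0, b9=1, b10=1, b11=1, b12=0, b13=0, b14=0, b15=0, b17=0, b18=0, b19=1, b20=1, b21=0, b22=1, b23=0, b24=1, b25=0, b26=0, b27=1, b28=0, b29=0, b30=1, b31=1.
p1 = XOR of data positions {3,5,7,9,11,13,15,17,19,21,23,25,27,29,31} = 0⊕1⊕0⊕1⊕1⊕0⊕0⊕0⊕1⊕0⊕0⊕0⊕1⊕0⊕1 = 0
p2 = XOR of data positions {3,6,7,10,11,14,15,18,19,22,23,26,27,30,31} = 0⊕1⊕0⊕1⊕1⊕0⊕0⊕0⊕1⊕1⊕0⊕0⊕1⊕1⊕1 = 0
p4 = XOR of data positions {5,6,7,12,13,14,15,20,21,22,23,28,29,30,31} = 1⊕1⊕0⊕0⊕0⊕0⊕0⊕1⊕0⊕1⊕0⊕0⊕0⊕1⊕1 = 0
p8 = XOR of data positions {9,10,11,12,13,14,15,24,25,26,27,28,29,30,31} = 1⊕1⊕1⊕0⊕0⊕0⊕0⊕1⊕0⊕0⊕1⊕0⊕0⊕1⊕1 = 1
p16 = XOR of data positions {17,18,19,20,21,22,23,24,25,26,27,28,29,30,31} = 0⊕0⊕1⊕1⊕0⊕1⊕0⊕1⊕0⊕0⊕1⊕0⊕0⊕1⊕1 = 1
Codeword b1..b31 = 0000110111100001001101010010011

0000110111100001001101010010011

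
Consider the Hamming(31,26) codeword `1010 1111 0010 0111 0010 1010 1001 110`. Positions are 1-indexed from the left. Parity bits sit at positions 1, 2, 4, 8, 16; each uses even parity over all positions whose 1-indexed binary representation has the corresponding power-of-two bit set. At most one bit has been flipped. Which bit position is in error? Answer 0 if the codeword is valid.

s1: b1⊕b3⊕b5⊕b7⊕b9⊕b11⊕b13⊕b15⊕b17⊕b19⊕b21⊕b23⊕b25⊕b27⊕b29⊕b31 = 1⊕1⊕1⊕1⊕0⊕1⊕0⊕1⊕0⊕1⊕1⊕1⊕1⊕0⊕1⊕0 = 1
s2: b2⊕b3⊕b6⊕b7⊕b10⊕b11⊕b14⊕b15⊕b18⊕b19⊕b22⊕b23⊕b26⊕b27⊕b30⊕b31 = 0⊕1⊕1⊕1⊕0⊕1⊕1⊕1⊕0⊕1⊕0⊕1⊕0⊕0⊕1⊕0 = 1
s4: b4⊕b5⊕b6⊕b7⊕b12⊕b13⊕b14⊕b15⊕b20⊕b21⊕b22⊕b23⊕b28⊕b29⊕b30⊕b31 = 0⊕1⊕1⊕1⊕0⊕0⊕1⊕1⊕0⊕1⊕0⊕1⊕1⊕1⊕1⊕0 = 0
s8: b8⊕b9⊕b10⊕b11⊕b12⊕b13⊕b14⊕b15⊕b24⊕b25⊕b26⊕b27⊕b28⊕b29⊕b30⊕b31 = 1⊕0⊕0⊕1⊕0⊕0⊕1⊕1⊕0⊕1⊕0⊕0⊕1⊕1⊕1⊕0 = 0
s16: b16⊕b17⊕b18⊕b19⊕b20⊕b21⊕b22⊕b23⊕b24⊕b25⊕b26⊕b27⊕b28⊕b29⊕b30⊕b31 = 1⊕0⊕0⊕1⊕0⊕1⊕0⊕1⊕0⊕1⊕0⊕0⊕1⊕1⊕1⊕0 = 0
Syndrome (s16...s1) = 00011 → position 3.

3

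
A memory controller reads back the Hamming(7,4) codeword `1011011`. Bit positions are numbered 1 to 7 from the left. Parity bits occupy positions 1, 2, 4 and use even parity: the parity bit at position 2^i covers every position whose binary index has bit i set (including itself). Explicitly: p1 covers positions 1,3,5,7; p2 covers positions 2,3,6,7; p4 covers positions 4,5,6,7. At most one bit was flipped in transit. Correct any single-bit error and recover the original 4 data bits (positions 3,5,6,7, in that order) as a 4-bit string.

s1: b1⊕b3⊕b5⊕b7 = 1⊕1⊕0⊕1 = 1
s2: b2⊕b3⊕b6⊕b7 = 0⊕1⊕1⊕1 = 1
s4: b4⊕b5⊕b6⊕b7 = 1⊕0⊕1⊕1 = 1
Syndrome (s4...s1) = 111 → position 7.
Flip bit 7: corrected codeword = 1011010
Data bits at positions 3,5,6,7: 1010

1010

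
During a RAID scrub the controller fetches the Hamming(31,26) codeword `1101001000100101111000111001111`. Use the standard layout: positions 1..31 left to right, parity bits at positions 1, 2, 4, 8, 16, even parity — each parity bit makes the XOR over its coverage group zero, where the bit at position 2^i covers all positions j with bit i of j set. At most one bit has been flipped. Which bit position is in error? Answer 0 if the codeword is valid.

19

s1: b1⊕b3⊕b5⊕b7⊕b9⊕b11⊕b13⊕b15⊕b17⊕b19⊕b21⊕b23⊕b25⊕b27⊕b29⊕b31 = 1⊕0⊕0⊕1⊕0⊕1⊕0⊕0⊕1⊕1⊕0⊕1⊕1⊕0⊕1⊕1 = 1
s2: b2⊕b3⊕b6⊕b7⊕b10⊕b11⊕b14⊕b15⊕b18⊕b19⊕b22⊕b23⊕b26⊕b27⊕b30⊕b31 = 1⊕0⊕0⊕1⊕0⊕1⊕1⊕0⊕1⊕1⊕0⊕1⊕0⊕0⊕1⊕1 = 1
s4: b4⊕b5⊕b6⊕b7⊕b12⊕b13⊕b14⊕b15⊕b20⊕b21⊕b22⊕b23⊕b28⊕b29⊕b30⊕b31 = 1⊕0⊕0⊕1⊕0⊕0⊕1⊕0⊕0⊕0⊕0⊕1⊕1⊕1⊕1⊕1 = 0
s8: b8⊕b9⊕b10⊕b11⊕b12⊕b13⊕b14⊕b15⊕b24⊕b25⊕b26⊕b27⊕b28⊕b29⊕b30⊕b31 = 0⊕0⊕0⊕1⊕0⊕0⊕1⊕0⊕1⊕1⊕0⊕0⊕1⊕1⊕1⊕1 = 0
s16: b16⊕b17⊕b18⊕b19⊕b20⊕b21⊕b22⊕b23⊕b24⊕b25⊕b26⊕b27⊕b28⊕b29⊕b30⊕b31 = 1⊕1⊕1⊕1⊕0⊕0⊕0⊕1⊕1⊕1⊕0⊕0⊕1⊕1⊕1⊕1 = 1
Syndrome (s16...s1) = 10011 → position 19.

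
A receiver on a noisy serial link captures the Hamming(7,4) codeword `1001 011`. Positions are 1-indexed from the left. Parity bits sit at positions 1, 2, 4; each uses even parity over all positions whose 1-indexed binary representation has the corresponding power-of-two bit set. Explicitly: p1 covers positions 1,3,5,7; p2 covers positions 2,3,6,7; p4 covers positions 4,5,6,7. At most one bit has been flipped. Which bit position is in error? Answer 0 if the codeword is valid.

s1: b1⊕b3⊕b5⊕b7 = 1⊕0⊕0⊕1 = 0
s2: b2⊕b3⊕b6⊕b7 = 0⊕0⊕1⊕1 = 0
s4: b4⊕b5⊕b6⊕b7 = 1⊕0⊕1⊕1 = 1
Syndrome (s4...s1) = 100 → position 4.

4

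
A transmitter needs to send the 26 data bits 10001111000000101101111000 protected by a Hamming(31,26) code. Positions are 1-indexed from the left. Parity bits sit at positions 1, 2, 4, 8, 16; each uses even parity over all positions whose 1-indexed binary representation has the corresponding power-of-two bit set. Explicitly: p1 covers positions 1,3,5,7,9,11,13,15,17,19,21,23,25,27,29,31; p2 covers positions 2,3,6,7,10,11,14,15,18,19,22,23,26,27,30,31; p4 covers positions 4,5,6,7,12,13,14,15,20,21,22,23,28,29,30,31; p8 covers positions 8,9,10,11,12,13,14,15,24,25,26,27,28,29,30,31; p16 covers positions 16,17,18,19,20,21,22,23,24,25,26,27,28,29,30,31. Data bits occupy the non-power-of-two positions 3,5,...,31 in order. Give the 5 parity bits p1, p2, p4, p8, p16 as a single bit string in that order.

Place data bits at non-power-of-two positions: b3=1, b5=0, b6=0, b7=0, b9=1, b10=1, b11=1, b12=1, b13=0, b14=0, b15=0, b17=0, b18=0, b19=0, b20=1, b21=0, b22=1, b23=1, b24=0, b25=1, b26=1, b27=1, b28=1, b29=0, b30=0, b31=0.
p1 = XOR of data positions {3,5,7,9,11,13,15,17,19,21,23,25,27,29,31} = 1⊕0⊕0⊕1⊕1⊕0⊕0⊕0⊕0⊕0⊕1⊕1⊕1⊕0⊕0 = 0
p2 = XOR of data positions {3,6,7,10,11,14,15,18,19,22,23,26,27,30,31} = 1⊕0⊕0⊕1⊕1⊕0⊕0⊕0⊕0⊕1⊕1⊕1⊕1⊕0⊕0 = 1
p4 = XOR of data positions {5,6,7,12,13,14,15,20,21,22,23,28,29,30,31} = 0⊕0⊕0⊕1⊕0⊕0⊕0⊕1⊕0⊕1⊕1⊕1⊕0⊕0⊕0 = 1
p8 = XOR of data positions {9,10,11,12,13,14,15,24,25,26,27,28,29,30,31} = 1⊕1⊕1⊕1⊕0⊕0⊕0⊕0⊕1⊕1⊕1⊕1⊕0⊕0⊕0 = 0
p16 = XOR of data positions {17,18,19,20,21,22,23,24,25,26,27,28,29,30,31} = 0⊕0⊕0⊕1⊕0⊕1⊕1⊕0⊕1⊕1⊕1⊕1⊕0⊕0⊕0 = 1
Parity bits p1,p2,p4,p8,p16 = 01101

01101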